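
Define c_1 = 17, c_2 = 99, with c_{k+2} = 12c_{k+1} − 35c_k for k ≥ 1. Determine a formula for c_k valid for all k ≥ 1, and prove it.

Claim: c_k = 2·5^k + 7^k.

Base cases: c_1 = 17 and 2·5^1 + 7^1 = 17; c_2 = 99 and 2·5^2 + 7^2 = 99.
Assume c_i = 2·5^i + 7^i for all 1 ≤ i ≤ j, where j ≥ 2.
Then c_{j+1} = 12c_j − 35c_{j−1} = 12·(2·5^j + 7^j) − 35·(2·5^{j−1} + 7^{j−1}) = 2·(12·5 − 35)5^{j−1} + (12·7 − 35)7^{j−1} = 50·5^{j−1} + 49·7^{j−1} = 2·5^{j+1} + 7^{j+1}.
By strong induction, c_k = 2·5^k + 7^k for all k ≥ 1.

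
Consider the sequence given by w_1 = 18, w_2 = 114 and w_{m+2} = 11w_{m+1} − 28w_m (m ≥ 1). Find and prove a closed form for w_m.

Claim: w_m = 4^m + 2·7^m.

Base cases: w_1 = 18 and 4^1 + 2·7^1 = 18; w_2 = 114 and 4^2 + 2·7^2 = 114.
Assume w_j = 4^j + 2·7^j for all 1 ≤ j ≤ r, where r ≥ 2.
Then w_{r+1} = 11w_r − 28w_{r−1} = 11·(4^r + 2·7^r) − 28·(4^{r−1} + 2·7^{r−1}) = (11·4 − 28)4^{r−1} + 2·(11·7 − 28)7^{r−1} = 16·4^{r−1} + 98·7^{r−1} = 4^{r+1} + 2·7^{r+1}.
By strong induction, w_m = 4^m + 2·7^m for all m ≥ 1.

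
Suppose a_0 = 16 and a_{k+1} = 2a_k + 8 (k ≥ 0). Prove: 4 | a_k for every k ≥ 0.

Base case: a_0 = 16 = 4·4, so 4 | a_0.
Assume 4 | a_j, so a_j = 4t for some integer t.
Then a_{j+1} = 2a_j + 8 = 2·(4t) + 8 = 4(2t + 2), so 4 | a_{j+1}.
So the property holds for j+1, and by induction 4 | a_k for all k ≥ 0.

4 | a_k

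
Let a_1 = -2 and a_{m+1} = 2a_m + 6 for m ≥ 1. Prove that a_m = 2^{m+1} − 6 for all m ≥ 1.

Base case: a_1 = -2, and 2^{1+1} − 6 = 4 − 6 = -2.
Assume a_r = 2^{r+1} − 6 for some r ≥ 1.
Then a_{r+1} = 2a_r + 6 = 2·(2^{r+1} − 6) + 6 = 2^{r+2} − 12 + 6 = 2^{r+2} − 6.
By induction, a_m = 2^{m+1} − 6 for all m ≥ 1.

a_m = 2^{m+1} − 6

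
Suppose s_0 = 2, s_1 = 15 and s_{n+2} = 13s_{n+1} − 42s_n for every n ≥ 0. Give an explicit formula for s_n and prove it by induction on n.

Claim: s_n = 3·7^n − 6^n.

Base cases: s_0 = 2 and 3·7^0 − 6^0 = 2; s_1 = 15 and 3·7^1 − 6^1 = 15.
Assume s_j = 3·7^j − 6^j for all 0 ≤ j ≤ m, where m ≥ 1.
Then s_{m+1} = 13s_m − 42s_{m−1} = 13·(3·7^m − 6^m) − 42·(3·7^{m−1} − 6^{m−1}) = 3·(13·7 − 42)7^{m−1} − (13·6 − 42)6^{m−1} = 147·7^{m−1} − 36·6^{m−1} = 3·7^{m+1} − 6^{m+1}.
So the formula holds for m+1, and by strong induction s_n = 3·7^n − 6^n for all n ≥ 0.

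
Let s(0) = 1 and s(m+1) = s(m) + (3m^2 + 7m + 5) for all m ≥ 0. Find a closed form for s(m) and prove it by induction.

Claim: s(m) = m^3 + 2m^2 + 2m + 1.

Base case: s(0) = 1, and 0^3 + 2·0^2 + 2·0 + 1 = 1.
Assume s(j) = j^3 + 2j^2 + 2j + 1.
Then s(j+1) = s(j) + (3j^2 + 7j + 5) = (j^3 + 2j^2 + 2j + 1) + (3j^2 + 7j + 5) = j^3 + 5j^2 + 9j + 6,
and (j+1)^3 + 2·(j+1)^2 + 2·(j+1) + 1 = j^3 + 5j^2 + 9j + 6.
This completes the inductive step, so s(m) = m^3 + 2m^2 + 2m + 1 for all m ≥ 0.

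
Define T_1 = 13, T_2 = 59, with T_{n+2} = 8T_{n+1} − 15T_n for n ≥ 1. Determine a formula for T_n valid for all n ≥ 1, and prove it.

Claim: T_n = 3^n + 2·5^n.

Base cases: T_1 = 13 and 3^1 + 2·5^1 = 13; T_2 = 59 and 3^2 + 2·5^2 = 59.
Assume T_i = 3^i + 2·5^i for all 1 ≤ i ≤ j, where j ≥ 2.
Then T_{j+1} = 8T_j − 15T_{j−1} = 8·(3^j + 2·5^j) − 15·(3^{j−1} + 2·5^{j−1}) = (8·3 − 15)3^{j−1} + 2·(8·5 − 15)5^{j−1} = 9·3^{j−1} + 50·5^{j−1} = 3^{j+1} + 2·5^{j+1}.
Hence T_n = 3^n + 2·5^n for every n ≥ 1, by strong induction.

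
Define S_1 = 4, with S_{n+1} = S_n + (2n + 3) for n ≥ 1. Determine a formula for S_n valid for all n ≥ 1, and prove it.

Claim: S_n = n^2 + 2n + 1.

Base case: S_1 = 4, and 1^2 + 2·1 + 1 = 4.
Assume S_m = m^2 + 2m + 1.
Then S_{m+1} = S_m + (2m + 3) = (m^2 + 2m + 1) + (2m + 3) = m^2 + 4m + 4,
and (m+1)^2 + 2·(m+1) + 1 = m^2 + 4m + 4.
By induction, S_n = n^2 + 2n + 1 for all n ≥ 1.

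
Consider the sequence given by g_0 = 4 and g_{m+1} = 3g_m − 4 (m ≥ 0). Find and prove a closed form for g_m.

Claim: g_m = 2·3^m + 2.

Base case: g_0 = 4, and 2·3^0 + 2 = 2 + 2 = 4.
Assume g_r = 2·3^r + 2 for some r ≥ 0.
Then g_{r+1} = 3g_r − 4 = 3·(2·3^r + 2) − 4 = 6·3^r + 6 − 4 = 2·3^{r+1} + 2.
By induction, g_m = 2·3^m + 2 for all m ≥ 0.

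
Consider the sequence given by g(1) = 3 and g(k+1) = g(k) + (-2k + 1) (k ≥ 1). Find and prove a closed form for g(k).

Claim: g(k) = -k^2 + 2k + 2.

Base case: g(1) = 3, and -1^2 + 2·1 + 2 = 3.
Assume g(r) = -r^2 + 2r + 2.
Then g(r+1) = g(r) + (-2r + 1) = (-r^2 + 2r + 2) + (-2r + 1) = -r^2 + 3,
and -(r+1)^2 + 2·(r+1) + 2 = -r^2 + 3.
This completes the inductive step, so g(k) = -k^2 + 2k + 2 for all k ≥ 1.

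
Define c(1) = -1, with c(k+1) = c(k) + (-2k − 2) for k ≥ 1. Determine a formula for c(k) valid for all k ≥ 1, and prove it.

Claim: c(k) = -k^2 − k + 1.

Base case: c(1) = -1, and -1^2 − 1 + 1 = -1.
Assume c(r) = -r^2 − r + 1.
Then c(r+1) = c(r) + (-2r − 2) = (-r^2 − r + 1) + (-2r − 2) = -r^2 − 3r − 1,
and -(r+1)^2 − (r+1) + 1 = -r^2 − 3r − 1.
By induction, c(k) = -k^2 − k + 1 for all k ≥ 1.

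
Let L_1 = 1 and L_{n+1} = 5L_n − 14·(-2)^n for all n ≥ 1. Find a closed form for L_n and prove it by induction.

Claim: L_n = 5^n + 2·(-2)^n.

Base case: L_1 = 1, and 5^1 + 2·(-2)^1 = 5 − 4 = 1.
Assume L_k = 5^k + 2·(-2)^k for some k ≥ 1.
Then L_{k+1} = 5L_k − 14·(-2)^k = 5·(5^k + 2·(-2)^k) − 14·(-2)^k = 5^{k+1} + 10·(-2)^k − 14·(-2)^k = 5^{k+1} − 4·(-2)^k = 5^{k+1} + 2·(-2)^{k+1}.
Hence L_n = 5^n + 2·(-2)^n for every n ≥ 1, by induction.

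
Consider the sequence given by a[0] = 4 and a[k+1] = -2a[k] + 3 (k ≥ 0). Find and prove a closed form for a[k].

Claim: a[k] = 3·(-2)^k + 1.

Base case: a[0] = 4, and 3·(-2)^0 + 1 = 3 + 1 = 4.
Assume a[r] = 3·(-2)^r + 1 for some r ≥ 0.
Then a[r+1] = -2a[r] + 3 = -2·(3·(-2)^r + 1) + 3 = -6·(-2)^r − 2 + 3 = 3·(-2)^{r+1} + 1.
Hence a[k] = 3·(-2)^k + 1 for every k ≥ 0, by induction.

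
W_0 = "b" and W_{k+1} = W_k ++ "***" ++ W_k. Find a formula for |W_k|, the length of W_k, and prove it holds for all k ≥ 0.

Claim: |W_k| = 2^{k+2} − 3.

Base case: |W_0| = 1, and 2^{0+2} − 3 = 1.
Assume |W_j| = 2^{j+2} − 3.
Then |W_{j+1}| = |W_j| + 3 + |W_j| = 2|W_j| + 3 = 2(2^{j+2} − 3) + 3 = 2^{j+3} − 6 + 3 = 2^{j+3} − 3.
This completes the inductive step, so |W_k| = 2^{k+2} − 3 for all k ≥ 0.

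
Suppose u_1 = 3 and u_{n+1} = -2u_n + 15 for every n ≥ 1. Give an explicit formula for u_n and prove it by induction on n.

Claim: u_n = (-2)^n + 5.

Base case: u_1 = 3, and (-2)^1 + 5 = -2 + 5 = 3.
Assume u_k = (-2)^k + 5 for some k ≥ 1.
Then u_{k+1} = -2u_k + 15 = -2·((-2)^k + 5) + 15 = -2·(-2)^k − 10 + 15 = (-2)^{k+1} + 5.
Hence u_n = (-2)^n + 5 for every n ≥ 1, by induction.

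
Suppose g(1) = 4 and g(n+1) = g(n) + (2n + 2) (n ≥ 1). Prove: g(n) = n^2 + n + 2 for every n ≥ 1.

Base case: g(1) = 4, and 1^2 + 1 + 2 = 4.
Assume g(j) = j^2 + j + 2.
Then g(j+1) = g(j) + (2j + 2) = (j^2 + j + 2) + (2j + 2) = j^2 + 3j + 4,
and (j+1)^2 + (j+1) + 2 = j^2 + 3j + 4.
By induction, g(n) = n^2 + n + 2 for all n ≥ 1.

g(n) = n^2 + n + 2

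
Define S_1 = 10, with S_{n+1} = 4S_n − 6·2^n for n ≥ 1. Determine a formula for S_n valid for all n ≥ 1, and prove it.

Claim: S_n = 4^n + 3·2^n.

Base case: S_1 = 10, and 4^1 + 3·2^1 = 4 + 6 = 10.
Assume S_m = 4^m + 3·2^m for some m ≥ 1.
Then S_{m+1} = 4S_m − 6·2^m = 4·(4^m + 3·2^m) − 6·2^m = 4^{m+1} + 12·2^m − 6·2^m = 4^{m+1} + 6·2^m = 4^{m+1} + 3·2^{m+1}.
Hence S_n = 4^n + 3·2^n for every n ≥ 1, by induction.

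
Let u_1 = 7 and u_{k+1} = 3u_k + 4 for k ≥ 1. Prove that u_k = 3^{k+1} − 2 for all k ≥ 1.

Base case: u_1 = 7, and 3^{1+1} − 2 = 9 − 2 = 7.
Assume u_m = 3^{m+1} − 2 for some m ≥ 1.
Then u_{m+1} = 3u_m + 4 = 3·(3^{m+1} − 2) + 4 = 3^{m+2} − 6 + 4 = 3^{m+2} − 2.
This completes the inductive step, so u_k = 3^{k+1} − 2 for all k ≥ 1.

u_k = 3^{k+1} − 2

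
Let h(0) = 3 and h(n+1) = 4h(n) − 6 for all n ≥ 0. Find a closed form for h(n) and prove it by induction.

Claim: h(n) = 4^n + 2.

Base case: h(0) = 3, and 4^0 + 2 = 1 + 2 = 3.
Assume h(k) = 4^k + 2 for some k ≥ 0.
Then h(k+1) = 4h(k) − 6 = 4·(4^k + 2) − 6 = 4^{k+1} + 8 − 6 = 4^{k+1} + 2.
So the formula holds for k+1, and by induction h(n) = 4^n + 2 for all n ≥ 0.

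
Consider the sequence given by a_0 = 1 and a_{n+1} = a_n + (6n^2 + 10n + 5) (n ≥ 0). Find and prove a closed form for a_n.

Claim: a_n = 2n^3 + 2n^2 + n + 1.

Base case: a_0 = 1, and 2·0^3 + 2·0^2 + 0 + 1 = 1.
Assume a_k = 2k^3 + 2k^2 + k + 1.
Then a_{k+1} = a_k + (6k^2 + 10k + 5) = (2k^3 + 2k^2 + k + 1) + (6k^2 + 10k + 5) = 2k^3 + 8k^2 + 11k + 6,
and 2·(k+1)^3 + 2·(k+1)^2 + (k+1) + 1 = 2k^3 + 8k^2 + 11k + 6.
By induction, a_n = 2n^3 + 2n^2 + n + 1 for all n ≥ 0.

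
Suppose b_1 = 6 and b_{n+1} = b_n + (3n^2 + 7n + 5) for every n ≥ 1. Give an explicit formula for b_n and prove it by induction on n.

Claim: b_n = n^3 + 2n^2 + 2n + 1.

Base case: b_1 = 6, and 1^3 + 2·1^2 + 2·1 + 1 = 6.
Assume b_m = m^3 + 2m^2 + 2m + 1.
Then b_{m+1} = b_m + (3m^2 + 7m + 5) = (m^3 + 2m^2 + 2m + 1) + (3m^2 + 7m + 5) = m^3 + 5m^2 + 9m + 6,
and (m+1)^3 + 2·(m+1)^2 + 2·(m+1) + 1 = m^3 + 5m^2 + 9m + 6.
Hence b_n = n^3 + 2n^2 + 2n + 1 for every n ≥ 1, by induction.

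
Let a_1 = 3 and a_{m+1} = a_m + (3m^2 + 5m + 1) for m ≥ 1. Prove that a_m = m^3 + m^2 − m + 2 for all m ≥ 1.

Base case: a_1 = 3, and 1^3 + 1^2 − 1 + 2 = 3.
Assume a_j = j^3 + j^2 − j + 2.
Then a_{j+1} = a_j + (3j^2 + 5j + 1) = (j^3 + j^2 − j + 2) + (3j^2 + 5j + 1) = j^3 + 4j^2 + 4j + 3,
and (j+1)^3 + (j+1)^2 − (j+1) + 2 = j^3 + 4j^2 + 4j + 3.
Hence a_m = m^3 + m^2 − m + 2 for every m ≥ 1, by induction.

a_m = m^3 + m^2 − m + 2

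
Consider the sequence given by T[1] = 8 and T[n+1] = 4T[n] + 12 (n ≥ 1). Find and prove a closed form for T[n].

Claim: T[n] = 3·4^n − 4.

Base case: T[1] = 8, and 3·4^1 − 4 = 12 − 4 = 8.
Assume T[k] = 3·4^k − 4 for some k ≥ 1.
Then T[k+1] = 4T[k] + 12 = 4·(3·4^k − 4) + 12 = 12·4^k − 16 + 12 = 3·4^{k+1} − 4.
By induction, T[n] = 3·4^n − 4 for all n ≥ 1.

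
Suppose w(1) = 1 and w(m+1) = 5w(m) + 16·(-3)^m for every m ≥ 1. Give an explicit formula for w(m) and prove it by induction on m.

Claim: w(m) = -5^m − 2·(-3)^m.

Base case: w(1) = 1, and -5^1 − 2·(-3)^1 = -5 + 6 = 1.
Assume w(r) = -5^r − 2·(-3)^r for some r ≥ 1.
Then w(r+1) = 5w(r) + 16·(-3)^r = 5·(-5^r − 2·(-3)^r) + 16·(-3)^r = -5^{r+1} − 10·(-3)^r + 16·(-3)^r = -5^{r+1} + 6·(-3)^r = -5^{r+1} − 2·(-3)^{r+1}.
So the formula holds for r+1, and by induction w(m) = -5^m − 2·(-3)^m for all m ≥ 1.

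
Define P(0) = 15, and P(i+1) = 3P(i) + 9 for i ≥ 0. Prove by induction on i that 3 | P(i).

Base case: P(0) = 15 = 3·5, so 3 | P(0).
Assume 3 | P(k), so P(k) = 3t for some integer t.
Then P(k+1) = 3P(k) + 9 = 3·(3t) + 9 = 3(3t + 3), so 3 | P(k+1).
So the property holds for k+1, and by induction 3 | P(i) for all i ≥ 0.

3 | P(i)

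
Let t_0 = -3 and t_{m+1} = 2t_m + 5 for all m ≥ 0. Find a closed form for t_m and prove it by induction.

Claim: t_m = 2^{m+1} − 5.

Base case: t_0 = -3, and 2^{0+1} − 5 = 2 − 5 = -3.
Assume t_k = 2^{k+1} − 5 for some k ≥ 0.
Then t_{k+1} = 2t_k + 5 = 2·(2^{k+1} − 5) + 5 = 2^{k+2} − 10 + 5 = 2^{k+2} − 5.
This completes the inductive step, so t_m = 2^{m+1} − 5 for all m ≥ 0.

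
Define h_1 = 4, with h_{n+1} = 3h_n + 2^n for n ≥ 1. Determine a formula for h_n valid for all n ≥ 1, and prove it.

Claim: h_n = 2·3^n − 2^n.

Base case: h_1 = 4, and 2·3^1 − 2^1 = 6 − 2 = 4.
Assume h_j = 2·3^j − 2^j for some j ≥ 1.
Then h_{j+1} = 3h_j + 2^j = 3·(2·3^j − 2^j) + 2^j = 2·3^{j+1} − 3·2^j + 2^j = 2·3^{j+1} − 2·2^j = 2·3^{j+1} − 2^{j+1}.
Hence h_n = 2·3^n − 2^n for every n ≥ 1, by induction.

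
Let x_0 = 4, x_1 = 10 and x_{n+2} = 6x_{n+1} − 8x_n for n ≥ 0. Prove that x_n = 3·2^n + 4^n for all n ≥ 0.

Base cases: x_0 = 4 and 3·2^0 + 4^0 = 4; x_1 = 10 and 3·2^1 + 4^1 = 10.
Assume x_j = 3·2^j + 4^j for all 0 ≤ j ≤ r, where r ≥ 1.
Then x_{r+1} = 6x_r − 8x_{r−1} = 6·(3·2^r + 4^r) − 8·(3·2^{r−1} + 4^{r−1}) = 3·(6·2 − 8)2^{r−1} + (6·4 − 8)4^{r−1} = 12·2^{r−1} + 16·4^{r−1} = 3·2^{r+1} + 4^{r+1}.
By strong induction, x_n = 3·2^n + 4^n for all n ≥ 0.

x_n = 3·2^n + 4^n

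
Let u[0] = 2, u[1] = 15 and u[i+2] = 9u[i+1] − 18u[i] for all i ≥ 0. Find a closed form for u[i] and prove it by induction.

Claim: u[i] = 3·6^i − 3^i.

Base cases: u[0] = 2 and 3·6^0 − 3^0 = 2; u[1] = 15 and 3·6^1 − 3^1 = 15.
Assume u[j] = 3·6^j − 3^j for all 0 ≤ j ≤ m, where m ≥ 1.
Then u[m+1] = 9u[m] − 18u[m−1] = 9·(3·6^m − 3^m) − 18·(3·6^{m−1} − 3^{m−1}) = 3·(9·6 − 18)6^{m−1} − (9·3 − 18)3^{m−1} = 108·6^{m−1} − 9·3^{m−1} = 3·6^{m+1} − 3^{m+1}.
This completes the inductive step, so u[i] = 3·6^i − 3^i for all i ≥ 0.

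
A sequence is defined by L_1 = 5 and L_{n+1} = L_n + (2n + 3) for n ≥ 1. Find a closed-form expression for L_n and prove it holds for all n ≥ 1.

Claim: L_n = n^2 + 2n + 2.

Base case: L_1 = 5, and 1^2 + 2·1 + 2 = 5.
Assume L_j = j^2 + 2j + 2.
Then L_{j+1} = L_j + (2j + 3) = (j^2 + 2j + 2) + (2j + 3) = j^2 + 4j + 5,
and (j+1)^2 + 2·(j+1) + 2 = j^2 + 4j + 5.
This completes the inductive step, so L_n = n^2 + 2n + 2 for all n ≥ 1.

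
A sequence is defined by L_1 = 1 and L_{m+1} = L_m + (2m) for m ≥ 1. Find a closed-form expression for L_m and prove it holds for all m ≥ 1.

Claim: L_m = m^2 − m + 1.

Base case: L_1 = 1, and 1^2 − 1 + 1 = 1.
Assume L_r = r^2 − r + 1.
Then L_{r+1} = L_r + (2r) = (r^2 − r + 1) + (2r) = r^2 + r + 1,
and (r+1)^2 − (r+1) + 1 = r^2 + r + 1.
Hence L_m = m^2 − m + 1 for every m ≥ 1, by induction.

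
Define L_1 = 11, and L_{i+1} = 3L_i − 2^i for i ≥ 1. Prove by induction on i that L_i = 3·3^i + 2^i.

Base case: L_1 = 11, and 3·3^1 + 2^1 = 9 + 2 = 11.
Assume L_m = 3·3^m + 2^m for some m ≥ 1.
Then L_{m+1} = 3L_m − 2^m = 3·(3·3^m + 2^m) − 2^m = 3·3^{m+1} + 3·2^m − 2^m = 3·3^{m+1} + 2·2^m = 3·3^{m+1} + 2^{m+1}.
So the formula holds for m+1, and by induction L_i = 3·3^i + 2^i for all i ≥ 1.

L_i = 3·3^i + 2^i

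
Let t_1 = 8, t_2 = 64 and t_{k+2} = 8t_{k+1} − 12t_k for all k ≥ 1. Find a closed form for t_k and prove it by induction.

Claim: t_k = 2·6^k − 2·2^k.

Base cases: t_1 = 8 and 2·6^1 − 2·2^1 = 8; t_2 = 64 and 2·6^2 − 2·2^2 = 64.
Assume t_j = 2·6^j − 2·2^j for all 1 ≤ j ≤ m, where m ≥ 2.
Then t_{m+1} = 8t_m − 12t_{m−1} = 8·(2·6^m − 2·2^m) − 12·(2·6^{m−1} − 2·2^{m−1}) = 2·(8·6 − 12)6^{m−1} − 2·(8·2 − 12)2^{m−1} = 72·6^{m−1} − 8·2^{m−1} = 2·6^{m+1} − 2·2^{m+1}.
Hence t_k = 2·6^k − 2·2^k for every k ≥ 1, by strong induction.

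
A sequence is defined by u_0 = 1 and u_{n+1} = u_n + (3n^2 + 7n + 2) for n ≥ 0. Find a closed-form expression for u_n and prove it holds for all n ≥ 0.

Claim: u_n = n^3 + 2n^2 − n + 1.

Base case: u_0 = 1, and 0^3 + 2·0^2 − 0 + 1 = 1.
Assume u_j = j^3 + 2j^2 − j + 1.
Then u_{j+1} = u_j + (3j^2 + 7j + 2) = (j^3 + 2j^2 − j + 1) + (3j^2 + 7j + 2) = j^3 + 5j^2 + 6j + 3,
and (j+1)^3 + 2·(j+1)^2 − (j+1) + 1 = j^3 + 5j^2 + 6j + 3.
By induction, u_n = n^3 + 2n^2 − n + 1 for all n ≥ 0.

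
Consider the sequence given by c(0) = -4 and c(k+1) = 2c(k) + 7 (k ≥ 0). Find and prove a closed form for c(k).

Claim: c(k) = 3·2^k − 7.

Base case: c(0) = -4, and 3·2^0 − 7 = 3 − 7 = -4.
Assume c(m) = 3·2^m − 7 for some m ≥ 0.
Then c(m+1) = 2c(m) + 7 = 2·(3·2^m − 7) + 7 = 6·2^m − 14 + 7 = 3·2^{m+1} − 7.
By induction, c(k) = 3·2^k − 7 for all k ≥ 0.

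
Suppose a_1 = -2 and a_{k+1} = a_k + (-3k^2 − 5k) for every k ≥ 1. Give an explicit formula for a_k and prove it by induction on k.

Claim: a_k = -k^3 − k^2 + 2k − 2.

Base case: a_1 = -2, and -1^3 − 1^2 + 2·1 − 2 = -2.
Assume a_m = -m^3 − m^2 + 2m − 2.
Then a_{m+1} = a_m + (-3m^2 − 5m) = (-m^3 − m^2 + 2m − 2) + (-3m^2 − 5m) = -m^3 − 4m^2 − 3m − 2,
and -(m+1)^3 − (m+1)^2 + 2·(m+1) − 2 = -m^3 − 4m^2 − 3m − 2.
This completes the inductive step, so a_k = -k^3 − k^2 + 2k − 2 for all k ≥ 1.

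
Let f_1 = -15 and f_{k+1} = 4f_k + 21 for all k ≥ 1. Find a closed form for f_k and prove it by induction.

Claim: f_k = -2·4^k − 7.

Base case: f_1 = -15, and -2·4^1 − 7 = -8 − 7 = -15.
Assume f_m = -2·4^m − 7 for some m ≥ 1.
Then f_{m+1} = 4f_m + 21 = 4·(-2·4^m − 7) + 21 = -8·4^m − 28 + 21 = -2·4^{m+1} − 7.
This completes the inductive step, so f_k = -2·4^k − 7 for all k ≥ 1.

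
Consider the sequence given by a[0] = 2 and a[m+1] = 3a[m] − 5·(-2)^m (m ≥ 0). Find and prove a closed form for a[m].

Claim: a[m] = 3^m + (-2)^m.

Base case: a[0] = 2, and 3^0 + (-2)^0 = 1 + 1 = 2.
Assume a[j] = 3^j + (-2)^j for some j ≥ 0.
Then a[j+1] = 3a[j] − 5·(-2)^j = 3·(3^j + (-2)^j) − 5·(-2)^j = 3^{j+1} + 3·(-2)^j − 5·(-2)^j = 3^{j+1} − 2·(-2)^j = 3^{j+1} + (-2)^{j+1}.
So the formula holds for j+1, and by induction a[m] = 3^m + (-2)^m for all m ≥ 0.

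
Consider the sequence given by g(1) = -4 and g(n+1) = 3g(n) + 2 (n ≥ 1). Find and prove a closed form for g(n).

Claim: g(n) = -3^n − 1.

Base case: g(1) = -4, and -3^1 − 1 = -3 − 1 = -4.
Assume g(j) = -3^j − 1 for some j ≥ 1.
Then g(j+1) = 3g(j) + 2 = 3·(-3^j − 1) + 2 = -3^{j+1} − 3 + 2 = -3^{j+1} − 1.
Hence g(n) = -3^n − 1 for every n ≥ 1, by induction.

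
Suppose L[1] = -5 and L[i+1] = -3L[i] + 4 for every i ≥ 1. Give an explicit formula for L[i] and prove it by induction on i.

Claim: L[i] = 2·(-3)^i + 1.

Base case: L[1] = -5, and 2·(-3)^1 + 1 = -6 + 1 = -5.
Assume L[j] = 2·(-3)^j + 1 for some j ≥ 1.
Then L[j+1] = -3L[j] + 4 = -3·(2·(-3)^j + 1) + 4 = -6·(-3)^j − 3 + 4 = 2·(-3)^{j+1} + 1.
This completes the inductive step, so L[i] = 2·(-3)^i + 1 for all i ≥ 1.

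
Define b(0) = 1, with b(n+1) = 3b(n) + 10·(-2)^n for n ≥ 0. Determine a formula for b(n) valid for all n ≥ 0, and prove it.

Claim: b(n) = 3·3^n − 2·(-2)^n.

Base case: b(0) = 1, and 3·3^0 − 2·(-2)^0 = 3 − 2 = 1.
Assume b(k) = 3·3^k − 2·(-2)^k for some k ≥ 0.
Then b(k+1) = 3b(k) + 10·(-2)^k = 3·(3·3^k − 2·(-2)^k) + 10·(-2)^k = 3·3^{k+1} − 6·(-2)^k + 10·(-2)^k = 3·3^{k+1} + 4·(-2)^k = 3·3^{k+1} − 2·(-2)^{k+1}.
Hence b(n) = 3·3^n − 2·(-2)^n for every n ≥ 0, by induction.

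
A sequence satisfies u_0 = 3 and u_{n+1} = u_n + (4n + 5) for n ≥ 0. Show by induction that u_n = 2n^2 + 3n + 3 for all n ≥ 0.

Base case: u_0 = 3, and 2·0^2 + 3·0 + 3 = 3.
Assume u_r = 2r^2 + 3r + 3.
Then u_{r+1} = u_r + (4r + 5) = (2r^2 + 3r + 3) + (4r + 5) = 2r^2 + 7r + 8,
and 2·(r+1)^2 + 3·(r+1) + 3 = 2r^2 + 7r + 8.
This completes the inductive step, so u_n = 2n^2 + 3n + 3 for all n ≥ 0.

u_n = 2n^2 + 3n + 3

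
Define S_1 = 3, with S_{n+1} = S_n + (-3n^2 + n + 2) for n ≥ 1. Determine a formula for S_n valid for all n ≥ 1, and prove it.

Claim: S_n = -n^3 + 2n^2 + n + 1.

Base case: S_1 = 3, and -1^3 + 2·1^2 + 1 + 1 = 3.
Assume S_r = -r^3 + 2r^2 + r + 1.
Then S_{r+1} = S_r + (-3r^2 + r + 2) = (-r^3 + 2r^2 + r + 1) + (-3r^2 + r + 2) = -r^3 − r^2 + 2r + 3,
and -(r+1)^3 + 2·(r+1)^2 + (r+1) + 1 = -r^3 − r^2 + 2r + 3.
By induction, S_n = -n^3 + 2n^2 + n + 1 for all n ≥ 1.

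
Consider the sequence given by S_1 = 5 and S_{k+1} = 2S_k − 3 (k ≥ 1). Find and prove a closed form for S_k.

Claim: S_k = 2^k + 3.

Base case: S_1 = 5, and 2^1 + 3 = 2 + 3 = 5.
Assume S_r = 2^r + 3 for some r ≥ 1.
Then S_{r+1} = 2S_r − 3 = 2·(2^r + 3) − 3 = 2^{r+1} + 6 − 3 = 2^{r+1} + 3.
This completes the inductive step, so S_k = 2^k + 3 for all k ≥ 1.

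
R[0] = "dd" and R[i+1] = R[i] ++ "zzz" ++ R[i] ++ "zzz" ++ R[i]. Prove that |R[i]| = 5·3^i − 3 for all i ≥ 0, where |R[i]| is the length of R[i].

Base case: |R[0]| = 2, and 5·3^0 − 3 = 2.
Assume |R[k]| = 5·3^k − 3.
Then |R[k+1]| = 3|R[k]| + 6 = 3(5·3^k − 3) + 6 = 5·3^{k+1} − 9 + 6 = 5·3^{k+1} − 3.
By induction, |R[i]| = 5·3^i − 3 for all i ≥ 0.

|R[i]| = 5·3^i − 3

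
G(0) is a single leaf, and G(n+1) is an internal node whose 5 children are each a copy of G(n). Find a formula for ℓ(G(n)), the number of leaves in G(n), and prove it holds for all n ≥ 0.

Claim: ℓ(G(n)) = 5^n.

Base case: ℓ(G(0)) = 1, and 5^0 = 1.
Assume ℓ(G(j)) = 5^j.
Then ℓ(G(j+1)) = 5·ℓ(G(j)) = 5·5^j = 5^{j+1}.
So the formula holds for j+1, and by induction ℓ(G(n)) = 5^n for all n ≥ 0.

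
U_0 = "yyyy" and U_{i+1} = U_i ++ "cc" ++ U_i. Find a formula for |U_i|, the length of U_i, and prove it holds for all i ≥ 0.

Claim: |U_i| = 6·2^i − 2.

Base case: |U_0| = 4, and 6·2^0 − 2 = 4.
Assume |U_j| = 6·2^j − 2.
Then |U_{j+1}| = |U_j| + 2 + |U_j| = 2|U_j| + 2 = 2(6·2^j − 2) + 2 = 6·2^{j+1} − 4 + 2 = 6·2^{j+1} − 2.
By induction, |U_i| = 6·2^i − 2 for all i ≥ 0.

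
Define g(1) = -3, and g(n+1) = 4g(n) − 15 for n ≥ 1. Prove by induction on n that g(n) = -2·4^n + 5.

Base case: g(1) = -3, and -2·4^1 + 5 = -8 + 5 = -3.
Assume g(k) = -2·4^k + 5 for some k ≥ 1.
Then g(k+1) = 4g(k) − 15 = 4·(-2·4^k + 5) − 15 = -8·4^k + 20 − 15 = -2·4^{k+1} + 5.
By induction, g(n) = -2·4^n + 5 for all n ≥ 1.

g(n) = -2·4^n + 5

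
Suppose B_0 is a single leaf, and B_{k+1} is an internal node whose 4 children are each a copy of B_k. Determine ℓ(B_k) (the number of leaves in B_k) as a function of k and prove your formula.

Claim: ℓ(B_k) = 4^k.

Base case: ℓ(B_0) = 1, and 4^0 = 1.
Assume ℓ(B_m) = 4^m.
Then ℓ(B_{m+1}) = 4·ℓ(B_m) = 4·4^m = 4^{m+1}.
So the formula holds for m+1, and by induction ℓ(B_k) = 4^k for all k ≥ 0.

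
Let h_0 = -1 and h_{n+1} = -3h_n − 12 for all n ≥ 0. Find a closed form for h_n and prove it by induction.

Claim: h_n = 2·(-3)^n − 3.

Base case: h_0 = -1, and 2·(-3)^0 − 3 = 2 − 3 = -1.
Assume h_r = 2·(-3)^r − 3 for some r ≥ 0.
Then h_{r+1} = -3h_r − 12 = -3·(2·(-3)^r − 3) − 12 = -6·(-3)^r + 9 − 12 = 2·(-3)^{r+1} − 3.
This completes the inductive step, so h_n = 2·(-3)^n − 3 for all n ≥ 0.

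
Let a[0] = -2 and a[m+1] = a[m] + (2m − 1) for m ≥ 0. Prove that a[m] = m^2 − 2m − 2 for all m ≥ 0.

Base case: a[0] = -2, and 0^2 − 2·0 − 2 = -2.
Assume a[r] = r^2 − 2r − 2.
Then a[r+1] = a[r] + (2r − 1) = (r^2 − 2r − 2) + (2r − 1) = r^2 − 3,
and (r+1)^2 − 2·(r+1) − 2 = r^2 − 3.
This completes the inductive step, so a[m] = m^2 − 2m − 2 for all m ≥ 0.

a[m] = m^2 − 2m − 2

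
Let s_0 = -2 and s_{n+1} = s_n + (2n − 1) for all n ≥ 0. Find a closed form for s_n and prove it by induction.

Claim: s_n = n^2 − 2n − 2.

Base case: s_0 = -2, and 0^2 − 2·0 − 2 = -2.
Assume s_k = k^2 − 2k − 2.
Then s_{k+1} = s_k + (2k − 1) = (k^2 − 2k − 2) + (2k − 1) = k^2 − 3,
and (k+1)^2 − 2·(k+1) − 2 = k^2 − 3.
By induction, s_n = n^2 − 2n − 2 for all n ≥ 0.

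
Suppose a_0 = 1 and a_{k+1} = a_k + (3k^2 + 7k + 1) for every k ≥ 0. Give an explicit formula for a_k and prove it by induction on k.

Claim: a_k = k^3 + 2k^2 − 2k + 1.

Base case: a_0 = 1, and 0^3 + 2·0^2 − 2·0 + 1 = 1.
Assume a_j = j^3 + 2j^2 − 2j + 1.
Then a_{j+1} = a_j + (3j^2 + 7j + 1) = (j^3 + 2j^2 − 2j + 1) + (3j^2 + 7j + 1) = j^3 + 5j^2 + 5j + 2,
and (j+1)^3 + 2·(j+1)^2 − 2·(j+1) + 1 = j^3 + 5j^2 + 5j + 2.
This completes the inductive step, so a_k = k^3 + 2k^2 − 2k + 1 for all k ≥ 0.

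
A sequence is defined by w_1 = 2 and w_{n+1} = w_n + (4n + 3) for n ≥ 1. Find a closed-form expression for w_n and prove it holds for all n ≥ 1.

Claim: w_n = 2n^2 + n − 1.

Base case: w_1 = 2, and 2·1^2 + 1 − 1 = 2.
Assume w_j = 2j^2 + j − 1.
Then w_{j+1} = w_j + (4j + 3) = (2j^2 + j − 1) + (4j + 3) = 2j^2 + 5j + 2,
and 2·(j+1)^2 + (j+1) − 1 = 2j^2 + 5j + 2.
By induction, w_n = 2n^2 + n − 1 for all n ≥ 1.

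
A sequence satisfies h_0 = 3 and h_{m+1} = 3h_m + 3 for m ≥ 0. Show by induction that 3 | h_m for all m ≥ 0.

Base case: h_0 = 3 = 3·1, so 3 | h_0.
Assume 3 | h_k, so h_k = 3t for some integer t.
Then h_{k+1} = 3h_k + 3 = 3·(3t) + 3 = 3(3t + 1), so 3 | h_{k+1}.
Hence 3 | h_m for every m ≥ 0, by induction.

3 | h_m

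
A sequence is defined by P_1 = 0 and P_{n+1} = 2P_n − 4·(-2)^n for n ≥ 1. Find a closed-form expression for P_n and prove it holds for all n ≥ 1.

Claim: P_n = 2^n + (-2)^n.

Base case: P_1 = 0, and 2^1 + (-2)^1 = 2 − 2 = 0.
Assume P_r = 2^r + (-2)^r for some r ≥ 1.
Then P_{r+1} = 2P_r − 4·(-2)^r = 2·(2^r + (-2)^r) − 4·(-2)^r = 2^{r+1} + 2·(-2)^r − 4·(-2)^r = 2^{r+1} − 2·(-2)^r = 2^{r+1} + (-2)^{r+1}.
So the formula holds for r+1, and by induction P_n = 2^n + (-2)^n for all n ≥ 1.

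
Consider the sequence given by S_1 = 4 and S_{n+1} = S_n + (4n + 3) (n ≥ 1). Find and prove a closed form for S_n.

Claim: S_n = 2n^2 + n + 1.

Base case: S_1 = 4, and 2·1^2 + 1 + 1 = 4.
Assume S_k = 2k^2 + k + 1.
Then S_{k+1} = S_k + (4k + 3) = (2k^2 + k + 1) + (4k + 3) = 2k^2 + 5k + 4,
and 2·(k+1)^2 + (k+1) + 1 = 2k^2 + 5k + 4.
By induction, S_n = 2n^2 + n + 1 for all n ≥ 1.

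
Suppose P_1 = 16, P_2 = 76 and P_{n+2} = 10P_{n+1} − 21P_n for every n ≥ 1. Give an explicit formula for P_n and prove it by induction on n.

Claim: P_n = 3·3^n + 7^n.

Base cases: P_1 = 16 and 3·3^1 + 7^1 = 16; P_2 = 76 and 3·3^2 + 7^2 = 76.
Assume P_j = 3·3^j + 7^j for all 1 ≤ j ≤ r, where r ≥ 2.
Then P_{r+1} = 10P_r − 21P_{r−1} = 10·(3·3^r + 7^r) − 21·(3·3^{r−1} + 7^{r−1}) = 3·(10·3 − 21)3^{r−1} + (10·7 − 21)7^{r−1} = 27·3^{r−1} + 49·7^{r−1} = 3·3^{r+1} + 7^{r+1}.
This completes the inductive step, so P_n = 3·3^n + 7^n for all n ≥ 1.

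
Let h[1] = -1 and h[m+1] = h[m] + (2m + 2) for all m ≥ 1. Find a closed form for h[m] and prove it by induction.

Claim: h[m] = m^2 + m − 3.

Base case: h[1] = -1, and 1^2 + 1 − 3 = -1.
Assume h[j] = j^2 + j − 3.
Then h[j+1] = h[j] + (2j + 2) = (j^2 + j − 3) + (2j + 2) = j^2 + 3j − 1,
and (j+1)^2 + (j+1) − 3 = j^2 + 3j − 1.
This completes the inductive step, so h[m] = m^2 + m − 3 for all m ≥ 1.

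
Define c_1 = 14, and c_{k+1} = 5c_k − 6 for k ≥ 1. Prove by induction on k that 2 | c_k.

Base case: c_1 = 14 = 2·7, so 2 | c_1.
Assume 2 | c_r, so c_r = 2t for some integer t.
Then c_{r+1} = 5c_r − 6 = 5·(2t) − 6 = 2(5t − 3), so 2 | c_{r+1}.
So the property holds for r+1, and by induction 2 | c_k for all k ≥ 1.

2 | c_k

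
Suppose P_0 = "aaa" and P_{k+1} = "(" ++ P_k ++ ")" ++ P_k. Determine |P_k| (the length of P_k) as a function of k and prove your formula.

Claim: |P_k| = 5·2^k − 2.

Base case: |P_0| = 3, and 5·2^0 − 2 = 3.
Assume |P_r| = 5·2^r − 2.
Then |P_{r+1}| = 1 + |P_r| + 1 + |P_r| = 2|P_r| + 2 = 2(5·2^r − 2) + 2 = 5·2^{r+1} − 4 + 2 = 5·2^{r+1} − 2.
This completes the inductive step, so |P_k| = 5·2^k − 2 for all k ≥ 0.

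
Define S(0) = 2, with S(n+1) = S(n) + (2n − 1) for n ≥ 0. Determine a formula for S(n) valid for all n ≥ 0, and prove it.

Claim: S(n) = n^2 − 2n + 2.

Base case: S(0) = 2, and 0^2 − 2·0 + 2 = 2.
Assume S(j) = j^2 − 2j + 2.
Then S(j+1) = S(j) + (2j − 1) = (j^2 − 2j + 2) + (2j − 1) = j^2 + 1,
and (j+1)^2 − 2·(j+1) + 2 = j^2 + 1.
This completes the inductive step, so S(n) = n^2 − 2n + 2 for all n ≥ 0.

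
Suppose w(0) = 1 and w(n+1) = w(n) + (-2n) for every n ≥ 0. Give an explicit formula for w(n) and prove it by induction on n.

Claim: w(n) = -n^2 + n + 1.

Base case: w(0) = 1, and -0^2 + 0 + 1 = 1.
Assume w(m) = -m^2 + m + 1.
Then w(m+1) = w(m) + (-2m) = (-m^2 + m + 1) + (-2m) = -m^2 − m + 1,
and -(m+1)^2 + (m+1) + 1 = -m^2 − m + 1.
This completes the inductive step, so w(n) = -n^2 + n + 1 for all n ≥ 0.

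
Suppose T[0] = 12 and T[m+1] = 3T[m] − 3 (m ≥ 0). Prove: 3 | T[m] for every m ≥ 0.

Base case: T[0] = 12 = 3·4, so 3 | T[0].
Assume 3 | T[k], so T[k] = 3t for some integer t.
Then T[k+1] = 3T[k] − 3 = 3·(3t) − 3 = 3(3t − 1), so 3 | T[k+1].
Hence 3 | T[m] for every m ≥ 0, by induction.

3 | T[m]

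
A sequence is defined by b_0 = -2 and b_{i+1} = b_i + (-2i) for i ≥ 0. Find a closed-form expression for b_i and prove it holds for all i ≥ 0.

Claim: b_i = -i^2 + i − 2.

Base case: b_0 = -2, and -0^2 + 0 − 2 = -2.
Assume b_r = -r^2 + r − 2.
Then b_{r+1} = b_r + (-2r) = (-r^2 + r − 2) + (-2r) = -r^2 − r − 2,
and -(r+1)^2 + (r+1) − 2 = -r^2 − r − 2.
By induction, b_i = -i^2 + i − 2 for all i ≥ 0.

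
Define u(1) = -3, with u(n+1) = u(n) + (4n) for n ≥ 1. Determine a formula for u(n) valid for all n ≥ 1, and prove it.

Claim: u(n) = 2n^2 − 2n − 3.

Base case: u(1) = -3, and 2·1^2 − 2·1 − 3 = -3.
Assume u(j) = 2j^2 − 2j − 3.
Then u(j+1) = u(j) + (4j) = (2j^2 − 2j − 3) + (4j) = 2j^2 + 2j − 3,
and 2·(j+1)^2 − 2·(j+1) − 3 = 2j^2 + 2j − 3.
This completes the inductive step, so u(n) = 2n^2 − 2n − 3 for all n ≥ 1.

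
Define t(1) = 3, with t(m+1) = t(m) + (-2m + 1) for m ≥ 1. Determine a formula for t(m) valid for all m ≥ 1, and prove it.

Claim: t(m) = -m^2 + 2m + 2.

Base case: t(1) = 3, and -1^2 + 2·1 + 2 = 3.
Assume t(r) = -r^2 + 2r + 2.
Then t(r+1) = t(r) + (-2r + 1) = (-r^2 + 2r + 2) + (-2r + 1) = -r^2 + 3,
and -(r+1)^2 + 2·(r+1) + 2 = -r^2 + 3.
Hence t(m) = -m^2 + 2m + 2 for every m ≥ 1, by induction.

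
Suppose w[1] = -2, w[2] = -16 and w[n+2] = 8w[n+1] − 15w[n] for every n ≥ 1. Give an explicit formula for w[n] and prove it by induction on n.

Claim: w[n] = 3^n − 5^n.

Base cases: w[1] = -2 and 3^1 − 5^1 = -2; w[2] = -16 and 3^2 − 5^2 = -16.
Assume w[i] = 3^i − 5^i for all 1 ≤ i ≤ j, where j ≥ 2.
Then w[j+1] = 8w[j] − 15w[j−1] = 8·(3^j − 5^j) − 15·(3^{j−1} − 5^{j−1}) = (8·3 − 15)3^{j−1} − (8·5 − 15)5^{j−1} = 9·3^{j−1} − 25·5^{j−1} = 3^{j+1} − 5^{j+1}.
This completes the inductive step, so w[n] = 3^n − 5^n for all n ≥ 1.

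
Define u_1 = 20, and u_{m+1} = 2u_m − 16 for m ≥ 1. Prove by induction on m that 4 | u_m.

Base case: u_1 = 20 = 4·5, so 4 | u_1.
Assume 4 | u_r, so u_r = 4t for some integer t.
Then u_{r+1} = 2u_r − 16 = 2·(4t) − 16 = 4(2t − 4), so 4 | u_{r+1}.
By induction, 4 | u_m for all m ≥ 1.

4 | u_m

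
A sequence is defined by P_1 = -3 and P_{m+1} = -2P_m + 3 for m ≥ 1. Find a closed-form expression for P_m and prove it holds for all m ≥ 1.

Claim: P_m = 2·(-2)^m + 1.

Base case: P_1 = -3, and 2·(-2)^1 + 1 = -4 + 1 = -3.
Assume P_r = 2·(-2)^r + 1 for some r ≥ 1.
Then P_{r+1} = -2P_r + 3 = -2·(2·(-2)^r + 1) + 3 = -4·(-2)^r − 2 + 3 = 2·(-2)^{r+1} + 1.
By induction, P_m = 2·(-2)^m + 1 for all m ≥ 1.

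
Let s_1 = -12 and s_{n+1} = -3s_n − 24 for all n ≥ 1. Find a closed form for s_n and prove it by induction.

Claim: s_n = 2·(-3)^n − 6.

Base case: s_1 = -12, and 2·(-3)^1 − 6 = -6 − 6 = -12.
Assume s_j = 2·(-3)^j − 6 for some j ≥ 1.
Then s_{j+1} = -3s_j − 24 = -3·(2·(-3)^j − 6) − 24 = -6·(-3)^j + 18 − 24 = 2·(-3)^{j+1} − 6.
Hence s_n = 2·(-3)^n − 6 for every n ≥ 1, by induction.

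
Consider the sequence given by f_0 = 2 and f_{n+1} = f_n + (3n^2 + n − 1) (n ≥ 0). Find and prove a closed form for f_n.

Claim: f_n = n^3 − n^2 − n + 2.

Base case: f_0 = 2, and 0^3 − 0^2 − 0 + 2 = 2.
Assume f_m = m^3 − m^2 − m + 2.
Then f_{m+1} = f_m + (3m^2 + m − 1) = (m^3 − m^2 − m + 2) + (3m^2 + m − 1) = m^3 + 2m^2 + 1,
and (m+1)^3 − (m+1)^2 − (m+1) + 2 = m^3 + 2m^2 + 1.
By induction, f_n = n^3 − n^2 − n + 2 for all n ≥ 0.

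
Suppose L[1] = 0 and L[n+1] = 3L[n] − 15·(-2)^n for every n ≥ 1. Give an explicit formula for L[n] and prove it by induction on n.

Claim: L[n] = 2·3^n + 3·(-2)^n.

Base case: L[1] = 0, and 2·3^1 + 3·(-2)^1 = 6 − 6 = 0.
Assume L[m] = 2·3^m + 3·(-2)^m for some m ≥ 1.
Then L[m+1] = 3L[m] − 15·(-2)^m = 3·(2·3^m + 3·(-2)^m) − 15·(-2)^m = 2·3^{m+1} + 9·(-2)^m − 15·(-2)^m = 2·3^{m+1} − 6·(-2)^m = 2·3^{m+1} + 3·(-2)^{m+1}.
So the formula holds for m+1, and by induction L[n] = 2·3^n + 3·(-2)^n for all n ≥ 1.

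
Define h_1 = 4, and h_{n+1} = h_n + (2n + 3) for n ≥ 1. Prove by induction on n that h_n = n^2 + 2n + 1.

Base case: h_1 = 4, and 1^2 + 2·1 + 1 = 4.
Assume h_r = r^2 + 2r + 1.
Then h_{r+1} = h_r + (2r + 3) = (r^2 + 2r + 1) + (2r + 3) = r^2 + 4r + 4,
and (r+1)^2 + 2·(r+1) + 1 = r^2 + 4r + 4.
By induction, h_n = n^2 + 2n + 1 for all n ≥ 1.

h_n = n^2 + 2n + 1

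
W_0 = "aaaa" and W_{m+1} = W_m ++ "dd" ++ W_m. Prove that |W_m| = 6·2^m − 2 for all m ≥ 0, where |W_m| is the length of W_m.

Base case: |W_0| = 4, and 6·2^0 − 2 = 4.
Assume |W_j| = 6·2^j − 2.
Then |W_{j+1}| = |W_j| + 2 + |W_j| = 2|W_j| + 2 = 2(6·2^j − 2) + 2 = 6·2^{j+1} − 4 + 2 = 6·2^{j+1} − 2.
By induction, |W_m| = 6·2^m − 2 for all m ≥ 0.

|W_m| = 6·2^m − 2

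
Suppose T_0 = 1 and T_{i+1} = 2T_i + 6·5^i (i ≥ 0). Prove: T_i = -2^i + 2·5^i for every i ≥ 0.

Base case: T_0 = 1, and -2^0 + 2·5^0 = -1 + 2 = 1.
Assume T_m = -2^m + 2·5^m for some m ≥ 0.
Then T_{m+1} = 2T_m + 6·5^m = 2·(-2^m + 2·5^m) + 6·5^m = -2^{m+1} + 4·5^m + 6·5^m = -2^{m+1} + 10·5^m = -2^{m+1} + 2·5^{m+1}.
By induction, T_i = -2^i + 2·5^i for all i ≥ 0.

T_i = -2^i + 2·5^i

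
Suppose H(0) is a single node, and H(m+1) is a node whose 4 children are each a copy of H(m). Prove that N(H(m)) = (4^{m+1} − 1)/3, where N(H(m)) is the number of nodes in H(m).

Base case: N(H(0)) = 1, and (4^{0+1} − 1)/3 = 1.
Assume N(H(k)) = (4^{k+1} − 1)/3.
Then N(H(k+1)) = 1 + 4N(H(k)) = 1 + 4·(4^{k+1} − 1)/3 = 1 + (4^{k+2} − 4)/3 = (3 + 4^{k+2} − 4)/3 = (4^{k+2} − 1)/3.
This completes the inductive step, so N(H(m)) = (4^{m+1} − 1)/3 for all m ≥ 0.

N(H(m)) = (4^{m+1} − 1)/3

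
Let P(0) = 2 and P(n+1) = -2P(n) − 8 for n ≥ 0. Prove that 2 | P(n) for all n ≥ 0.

Base case: P(0) = 2 = 2·1, so 2 | P(0).
Assume 2 | P(r), so P(r) = 2t for some integer t.
Then P(r+1) = -2P(r) − 8 = -2·(2t) − 8 = 2(-2t − 4), so 2 | P(r+1).
Hence 2 | P(n) for every n ≥ 0, by induction.

2 | P(n)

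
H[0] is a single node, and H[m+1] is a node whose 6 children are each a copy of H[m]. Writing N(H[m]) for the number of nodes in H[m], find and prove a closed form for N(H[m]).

Claim: N(H[m]) = (6^{m+1} − 1)/5.

Base case: N(H[0]) = 1, and (6^{0+1} − 1)/5 = 1.
Assume N(H[j]) = (6^{j+1} − 1)/5.
Then N(H[j+1]) = 1 + 6N(H[j]) = 1 + 6·(6^{j+1} − 1)/5 = 1 + (6^{j+2} − 6)/5 = (5 + 6^{j+2} − 6)/5 = (6^{j+2} − 1)/5.
So the formula holds for j+1, and by induction N(H[m]) = (6^{m+1} − 1)/5 for all m ≥ 0.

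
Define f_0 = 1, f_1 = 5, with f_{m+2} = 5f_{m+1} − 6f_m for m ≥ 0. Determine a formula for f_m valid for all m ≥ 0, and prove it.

Claim: f_m = 3·3^m − 2·2^m.

Base cases: f_0 = 1 and 3·3^0 − 2·2^0 = 1; f_1 = 5 and 3·3^1 − 2·2^1 = 5.
Assume f_j = 3·3^j − 2·2^j for all 0 ≤ j ≤ r, where r ≥ 1.
Then f_{r+1} = 5f_r − 6f_{r−1} = 5·(3·3^r − 2·2^r) − 6·(3·3^{r−1} − 2·2^{r−1}) = 3·(5·3 − 6)3^{r−1} − 2·(5·2 − 6)2^{r−1} = 27·3^{r−1} − 8·2^{r−1} = 3·3^{r+1} − 2·2^{r+1}.
Hence f_m = 3·3^m − 2·2^m for every m ≥ 0, by strong induction.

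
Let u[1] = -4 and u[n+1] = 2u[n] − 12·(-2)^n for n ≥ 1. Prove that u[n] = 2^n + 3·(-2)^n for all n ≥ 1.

Base case: u[1] = -4, and 2^1 + 3·(-2)^1 = 2 − 6 = -4.
Assume u[j] = 2^j + 3·(-2)^j for some j ≥ 1.
Then u[j+1] = 2u[j] − 12·(-2)^j = 2·(2^j + 3·(-2)^j) − 12·(-2)^j = 2^{j+1} + 6·(-2)^j − 12·(-2)^j = 2^{j+1} − 6·(-2)^j = 2^{j+1} + 3·(-2)^{j+1}.
This completes the inductive step, so u[n] = 2^n + 3·(-2)^n for all n ≥ 1.

u[n] = 2^n + 3·(-2)^n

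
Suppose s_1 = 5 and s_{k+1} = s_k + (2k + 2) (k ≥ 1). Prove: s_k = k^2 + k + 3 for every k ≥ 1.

Base case: s_1 = 5, and 1^2 + 1 + 3 = 5.
Assume s_j = j^2 + j + 3.
Then s_{j+1} = s_j + (2j + 2) = (j^2 + j + 3) + (2j + 2) = j^2 + 3j + 5,
and (j+1)^2 + (j+1) + 3 = j^2 + 3j + 5.
By induction, s_k = k^2 + k + 3 for all k ≥ 1.

s_k = k^2 + k + 3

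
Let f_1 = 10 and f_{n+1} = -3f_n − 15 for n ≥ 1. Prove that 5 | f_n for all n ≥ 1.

Base case: f_1 = 10 = 5·2, so 5 | f_1.
Assume 5 | f_k, so f_k = 5t for some integer t.
Then f_{k+1} = -3f_k − 15 = -3·(5t) − 15 = 5(-3t − 3), so 5 | f_{k+1}.
Hence 5 | f_n for every n ≥ 1, by induction.

5 | f_n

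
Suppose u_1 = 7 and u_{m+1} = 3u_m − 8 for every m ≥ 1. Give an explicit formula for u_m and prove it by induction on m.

Claim: u_m = 3^m + 4.

Base case: u_1 = 7, and 3^1 + 4 = 3 + 4 = 7.
Assume u_r = 3^r + 4 for some r ≥ 1.
Then u_{r+1} = 3u_r − 8 = 3·(3^r + 4) − 8 = 3^{r+1} + 12 − 8 = 3^{r+1} + 4.
By induction, u_m = 3^m + 4 for all m ≥ 1.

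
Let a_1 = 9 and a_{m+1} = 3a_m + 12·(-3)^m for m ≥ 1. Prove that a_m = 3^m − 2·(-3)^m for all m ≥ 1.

Base case: a_1 = 9, and 3^1 − 2·(-3)^1 = 3 + 6 = 9.
Assume a_r = 3^r − 2·(-3)^r for some r ≥ 1.
Then a_{r+1} = 3a_r + 12·(-3)^r = 3·(3^r − 2·(-3)^r) + 12·(-3)^r = 3^{r+1} − 6·(-3)^r + 12·(-3)^r = 3^{r+1} + 6·(-3)^r = 3^{r+1} − 2·(-3)^{r+1}.
This completes the inductive step, so a_m = 3^m − 2·(-3)^m for all m ≥ 1.

a_m = 3^m − 2·(-3)^m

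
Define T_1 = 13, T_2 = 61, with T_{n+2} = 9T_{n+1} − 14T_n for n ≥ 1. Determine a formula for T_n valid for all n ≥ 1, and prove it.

Claim: T_n = 3·2^n + 7^n.

Base cases: T_1 = 13 and 3·2^1 + 7^1 = 13; T_2 = 61 and 3·2^2 + 7^2 = 61.
Assume T_j = 3·2^j + 7^j for all 1 ≤ j ≤ m, where m ≥ 2.
Then T_{m+1} = 9T_m − 14T_{m−1} = 9·(3·2^m + 7^m) − 14·(3·2^{m−1} + 7^{m−1}) = 3·(9·2 − 14)2^{m−1} + (9·7 − 14)7^{m−1} = 12·2^{m−1} + 49·7^{m−1} = 3·2^{m+1} + 7^{m+1}.
So the formula holds for m+1, and by strong induction T_n = 3·2^n + 7^n for all n ≥ 1.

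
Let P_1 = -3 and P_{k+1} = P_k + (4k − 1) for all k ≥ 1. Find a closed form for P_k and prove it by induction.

Claim: P_k = 2k^2 − 3k − 2.

Base case: P_1 = -3, and 2·1^2 − 3·1 − 2 = -3.
Assume P_r = 2r^2 − 3r − 2.
Then P_{r+1} = P_r + (4r − 1) = (2r^2 − 3r − 2) + (4r − 1) = 2r^2 + r − 3,
and 2·(r+1)^2 − 3·(r+1) − 2 = 2r^2 + r − 3.
By induction, P_k = 2k^2 − 3k − 2 for all k ≥ 1.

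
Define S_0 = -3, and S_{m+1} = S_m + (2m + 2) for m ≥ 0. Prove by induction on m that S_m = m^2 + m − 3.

Base case: S_0 = -3, and 0^2 + 0 − 3 = -3.
Assume S_r = r^2 + r − 3.
Then S_{r+1} = S_r + (2r + 2) = (r^2 + r − 3) + (2r + 2) = r^2 + 3r − 1,
and (r+1)^2 + (r+1) − 3 = r^2 + 3r − 1.
Hence S_m = m^2 + m − 3 for every m ≥ 0, by induction.

S_m = m^2 + m − 3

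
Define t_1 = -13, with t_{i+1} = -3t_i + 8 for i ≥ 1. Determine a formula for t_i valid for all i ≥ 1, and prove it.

Claim: t_i = 5·(-3)^i + 2.

Base case: t_1 = -13, and 5·(-3)^1 + 2 = -15 + 2 = -13.
Assume t_k = 5·(-3)^k + 2 for some k ≥ 1.
Then t_{k+1} = -3t_k + 8 = -3·(5·(-3)^k + 2) + 8 = -15·(-3)^k − 6 + 8 = 5·(-3)^{k+1} + 2.
So the formula holds for k+1, and by induction t_i = 5·(-3)^i + 2 for all i ≥ 1.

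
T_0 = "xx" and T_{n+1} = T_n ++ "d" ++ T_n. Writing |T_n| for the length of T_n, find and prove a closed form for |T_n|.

Claim: |T_n| = 3·2^n − 1.

Base case: |T_0| = 2, and 3·2^0 − 1 = 2.
Assume |T_r| = 3·2^r − 1.
Then |T_{r+1}| = |T_r| + 1 + |T_r| = 2|T_r| + 1 = 2(3·2^r − 1) + 1 = 3·2^{r+1} − 2 + 1 = 3·2^{r+1} − 1.
So the formula holds for r+1, and by induction |T_n| = 3·2^n − 1 for all n ≥ 0.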